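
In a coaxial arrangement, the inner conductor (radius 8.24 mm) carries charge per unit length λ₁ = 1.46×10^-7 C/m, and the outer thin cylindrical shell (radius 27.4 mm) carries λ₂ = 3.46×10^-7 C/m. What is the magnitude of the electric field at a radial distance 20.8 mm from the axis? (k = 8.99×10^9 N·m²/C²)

E = 1.26e5 N/C

Choose a coaxial cylinder of radius r = 20.8 mm (arbitrary length L) as the Gaussian surface (between the conductors, 8.24 mm < r < 27.4 mm).
Only the inner wire is enclosed; the outer shell contributes nothing inside itself. λ_enc = λ₁ = 1.46×10^-7 C/m.
Gauss's law: E·2πrL = λ_enc L/ε₀.
E = 2k|λ_enc|/r = 2(8.99×10^9)(1.46e-7)/(0.0208) = 1.26×10^5 N/C.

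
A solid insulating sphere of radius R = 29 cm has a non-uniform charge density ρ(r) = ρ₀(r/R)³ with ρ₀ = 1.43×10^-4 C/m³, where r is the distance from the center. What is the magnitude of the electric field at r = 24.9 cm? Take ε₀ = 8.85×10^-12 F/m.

Take a concentric spherical Gaussian surface of radius r = 24.9 cm (r < R).
Q_enc = ∫₀^r ρ(r')·4πr'² dr' = (4πρ₀/R³) ∫₀^r r'^5 dr' = 4πρ₀ r^6/(6·R³) = 2.927×10^-6 C.
Applying ∮E·dA = Q_enc/ε₀ with Φ = E(4πr²):
E = |Q_enc|/(4πε₀r²) = (2.927×10^-6)/(4π·8.85×10^-12·(0.249)²) = 4.24×10^5 N/C.

|E| ≈ 4.24e5 N/C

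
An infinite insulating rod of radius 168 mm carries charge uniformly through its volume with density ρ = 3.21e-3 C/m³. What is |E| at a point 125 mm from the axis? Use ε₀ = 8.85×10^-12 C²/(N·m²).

|E| ≈ 2.27×10^7 N/C

Coaxial Gaussian cylinder, radius r = 125 mm, length L (r < R).
Enclosed charge per unit length: λ_enc = ρ·πr² = (3.21×10^-3)π(0.125)² = 1.576×10^-4 C/m.
Gauss's law: E·2πrL = λ_enc L/ε₀.
E = |λ_enc|/(2πε₀r) = (1.576×10^-4)/(2π·8.85×10^-12·0.125) = 2.27×10^7 N/C.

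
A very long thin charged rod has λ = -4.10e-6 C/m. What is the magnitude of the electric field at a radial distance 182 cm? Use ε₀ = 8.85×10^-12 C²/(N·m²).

Take a coaxial cylindrical Gaussian surface of radius r = 182 cm and length L.
Q_enc = λL, so λ_enc = -4.10e-6 C/m.
Since E is radial and uniform over the curved surface, Φ = E·2πrL = Q_enc/ε₀ = λ_enc L/ε₀.
E = |λ_enc|/(2πε₀r) = (4.10×10^-6)/(2π·8.85×10^-12·1.82) = 4.05e4 N/C.

E = 4.05×10^4 N/C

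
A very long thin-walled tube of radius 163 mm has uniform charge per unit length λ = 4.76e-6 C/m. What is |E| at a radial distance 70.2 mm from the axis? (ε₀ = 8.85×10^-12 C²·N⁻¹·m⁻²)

|E| = 0 N/C

By cylindrical symmetry E is radial; use a coaxial Gaussian cylinder of radius 70.2 mm and length L (r < 163 mm, inside the shell).
All the surface charge lies outside this cylinder: Q_enc = 0, hence E = 0.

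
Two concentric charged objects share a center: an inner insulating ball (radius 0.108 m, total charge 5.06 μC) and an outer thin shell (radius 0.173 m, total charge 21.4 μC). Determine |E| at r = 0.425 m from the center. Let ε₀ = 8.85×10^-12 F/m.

1.32×10^6 N/C

By spherical symmetry E is radial; choose a Gaussian sphere of radius r = 0.425 m (r > 0.173 m, enclosing both).
Q_enc = (5.06 μC) + (21.4 μC) = 2.646×10^-5 C.
Gauss's law: E·4πr² = Q_enc/ε₀.
E = |Q_enc|/(4πε₀r²) = (2.646×10^-5)/(4π·8.85×10^-12·(0.425)²) = 1.32×10^6 N/C.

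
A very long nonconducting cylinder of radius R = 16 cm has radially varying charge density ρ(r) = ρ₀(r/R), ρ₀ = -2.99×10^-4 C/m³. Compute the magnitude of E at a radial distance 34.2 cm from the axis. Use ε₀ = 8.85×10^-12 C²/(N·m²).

|E| = 8.43×10^5 N/C

Choose a coaxial cylinder of radius r = 34.2 cm (arbitrary length L) as the Gaussian surface (r > R, full charge per length enclosed).
λ_enc = 2π ∫₀^R ρ₀(r'/R)^1 r' dr' = 2πρ₀R²/3 = -1.603×10^-5 C/m.
By Gauss's law (flux through the curved wall only), E·2πrL = λ_enc L/ε₀.
E = |λ_enc|/(2πε₀r) = (1.603e-5)/(2π·8.85×10^-12·0.342) = 8.43×10^5 N/C.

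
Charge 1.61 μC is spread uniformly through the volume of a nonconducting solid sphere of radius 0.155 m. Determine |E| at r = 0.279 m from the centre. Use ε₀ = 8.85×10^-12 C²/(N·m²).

E ≈ 1.86e5 V/m

Use a concentric Gaussian sphere at r = 0.279 m (r > R, so the entire charge is enclosed).
Q_enc = 1.61 μC = 1.61e-6 C.
Since E is radial and uniform over the Gaussian sphere, Φ = E·4πr² = Q_enc/ε₀.
E = |Q_enc|/(4πε₀r²) = (1.61e-6)/(4π·8.85×10^-12·(0.279)²) = 1.86e5 N/C.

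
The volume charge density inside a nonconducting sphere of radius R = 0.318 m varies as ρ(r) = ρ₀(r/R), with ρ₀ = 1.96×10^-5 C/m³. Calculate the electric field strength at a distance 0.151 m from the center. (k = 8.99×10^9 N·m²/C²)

Take a concentric spherical Gaussian surface of radius r = 0.151 m (r < R).
Q_enc = ∫₀^r ρ(r')·4πr'² dr' = (4πρ₀/R) ∫₀^r r'^3 dr' = 4πρ₀ r^4/(4·R) = 1.007×10^-7 C.
Since E is radial and uniform over the Gaussian sphere, Φ = E·4πr² = Q_enc/ε₀.
E = k|Q_enc|/r² = (8.99×10^9)(1.007e-7)/(0.151)² = 3.97×10^4 N/C.

|E| ≈ 3.97e4 N/C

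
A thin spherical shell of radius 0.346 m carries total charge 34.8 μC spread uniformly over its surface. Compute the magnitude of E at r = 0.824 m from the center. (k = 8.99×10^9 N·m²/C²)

|E| ≈ 4.61×10^5 N/C

Use a concentric Gaussian sphere at r = 0.824 m (r > 0.346 m).
The entire shell is enclosed: Q_enc = 3.48×10^-5 C.
Gauss's law: E·4πr² = Q_enc/ε₀.
E = k|Q_enc|/r² = (8.99×10^9)(3.48×10^-5)/(0.824)² = 4.61e5 N/C.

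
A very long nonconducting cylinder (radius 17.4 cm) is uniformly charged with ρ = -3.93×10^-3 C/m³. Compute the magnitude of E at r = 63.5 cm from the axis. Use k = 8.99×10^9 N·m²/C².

E = 1.06×10^7 N/C

Coaxial Gaussian cylinder, radius r = 63.5 cm, length L (r > 17.4 cm, full cross-section enclosed).
λ_enc = ρ·πR² = (-3.93e-3)π(0.174)² = -3.738×10^-4 C/m.
Applying ∮E·dA = Q_enc/ε₀ with the end caps contributing no flux:
E = 2k|λ_enc|/r = 2(8.99×10^9)(3.738×10^-4)/(0.635) = 1.06×10^7 N/C.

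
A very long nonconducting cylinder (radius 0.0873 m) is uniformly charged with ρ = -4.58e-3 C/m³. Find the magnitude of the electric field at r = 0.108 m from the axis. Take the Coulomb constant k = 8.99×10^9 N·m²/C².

Take a coaxial cylindrical Gaussian surface of radius r = 0.108 m and length L (r > 0.0873 m, full cross-section enclosed).
λ_enc = ρ·πR² = (-4.58e-3)π(0.0873)² = -1.097×10^-4 C/m.
Since E is radial and uniform over the curved surface, Φ = E·2πrL = Q_enc/ε₀ = λ_enc L/ε₀.
E = 2k|λ_enc|/r = 2(8.99×10^9)(1.097×10^-4)/(0.108) = 1.83e7 N/C.

|E| = 1.83e7 N/C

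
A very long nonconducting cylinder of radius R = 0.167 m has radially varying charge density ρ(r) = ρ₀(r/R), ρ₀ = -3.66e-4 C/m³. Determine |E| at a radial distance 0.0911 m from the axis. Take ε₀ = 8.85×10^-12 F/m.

6.85×10^5 V/m

By cylindrical symmetry E is radial; use a coaxial Gaussian cylinder of radius 0.0911 m and length L (r < R).
Integrating ρ over the cross-section to radius r: λ_enc = (2πρ₀/R) ∫₀^r r'^2 dr' = 2πρ₀ r^3/(3·R) = -3.47×10^-6 C/m.
Since E is radial and uniform over the curved surface, Φ = E·2πrL = Q_enc/ε₀ = λ_enc L/ε₀.
E = |λ_enc|/(2πε₀r) = (3.47×10^-6)/(2π·8.85×10^-12·0.0911) = 6.85×10^5 N/C.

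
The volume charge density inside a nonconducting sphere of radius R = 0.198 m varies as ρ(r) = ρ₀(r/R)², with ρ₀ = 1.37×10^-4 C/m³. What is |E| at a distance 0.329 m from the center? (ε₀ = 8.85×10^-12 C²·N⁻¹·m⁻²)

|E| = 2.22×10^5 N/C

Use a concentric Gaussian sphere at r = 0.329 m (r > R, all charge enclosed).
Q_enc = 4π ∫₀^R ρ₀(r'/R)^2 r'² dr' = 4πρ₀R³/5 = 2.673×10^-6 C.
Since E is radial and uniform over the Gaussian sphere, Φ = E·4πr² = Q_enc/ε₀.
E = |Q_enc|/(4πε₀r²) = (2.673e-6)/(4π·8.85×10^-12·(0.329)²) = 2.22×10^5 N/C.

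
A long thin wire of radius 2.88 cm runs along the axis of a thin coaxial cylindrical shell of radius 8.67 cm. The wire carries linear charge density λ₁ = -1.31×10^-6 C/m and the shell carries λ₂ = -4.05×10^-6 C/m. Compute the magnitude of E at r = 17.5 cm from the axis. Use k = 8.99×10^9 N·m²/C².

E ≈ 5.51e5 N/C

Coaxial Gaussian cylinder, radius r = 17.5 cm, length L (r > 8.67 cm, enclosing both).
λ_enc = λ₁ + λ₂ = (-1.31×10^-6) + (-4.05e-6) = -5.36e-6 C/m.
Since E is radial and uniform over the curved surface, Φ = E·2πrL = Q_enc/ε₀ = λ_enc L/ε₀.
E = 2k|λ_enc|/r = 2(8.99×10^9)(5.36×10^-6)/(0.175) = 5.51×10^5 N/C.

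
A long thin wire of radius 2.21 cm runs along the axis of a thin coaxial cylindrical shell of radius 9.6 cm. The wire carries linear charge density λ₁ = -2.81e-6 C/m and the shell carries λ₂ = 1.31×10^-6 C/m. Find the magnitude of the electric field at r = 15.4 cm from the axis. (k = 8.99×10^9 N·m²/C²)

Coaxial Gaussian cylinder, radius r = 15.4 cm, length L (r > 9.6 cm, enclosing both).
λ_enc = λ₁ + λ₂ = (-2.81×10^-6) + (1.31×10^-6) = -1.50×10^-6 C/m.
Applying ∮E·dA = Q_enc/ε₀ with the end caps contributing no flux:
E = 2k|λ_enc|/r = 2(8.99×10^9)(1.50e-6)/(0.154) = 1.75×10^5 N/C.

|E| = 1.75×10^5 N/C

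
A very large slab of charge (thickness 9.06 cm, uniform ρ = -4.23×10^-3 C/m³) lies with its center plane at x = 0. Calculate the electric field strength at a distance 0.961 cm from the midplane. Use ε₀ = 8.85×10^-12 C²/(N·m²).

By symmetry E is perpendicular to the slab. A Gaussian pillbox from −0.961 cm to +0.961 cm (face area A) lies entirely within the slab.
Q_enc = ρ·(2x)·A and flux = 2EA, so 2EA = 2ρxA/ε₀ ⇒ E = |ρ|x/ε₀.
E = (4.23×10^-3)(0.00961)/(8.85×10^-12) = 4.59×10^6 N/C.

4.59×10^6 V/m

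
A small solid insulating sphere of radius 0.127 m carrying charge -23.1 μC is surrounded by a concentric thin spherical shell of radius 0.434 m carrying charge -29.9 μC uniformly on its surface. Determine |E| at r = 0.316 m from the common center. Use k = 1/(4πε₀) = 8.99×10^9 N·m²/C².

E = 2.08e6 N/C

Take a concentric spherical Gaussian surface of radius r = 0.316 m (between the bodies, 0.127 m < r < 0.434 m).
Only the inner charge is enclosed; the outer shell contributes nothing inside itself. Q_enc = -23.1 μC = -2.31e-5 C.
By Gauss's law, ∮E·dA = E·4πr² = Q_enc/ε₀.
E = k|Q_enc|/r² = (8.99×10^9)(2.31×10^-5)/(0.316)² = 2.08×10^6 N/C.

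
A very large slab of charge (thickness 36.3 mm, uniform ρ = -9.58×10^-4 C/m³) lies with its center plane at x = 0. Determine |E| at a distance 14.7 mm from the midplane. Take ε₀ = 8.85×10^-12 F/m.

By symmetry E is perpendicular to the slab. A Gaussian pillbox from −14.7 mm to +14.7 mm (face area A) lies entirely within the slab.
Q_enc = ρ·(2x)·A and flux = 2EA, so 2EA = 2ρxA/ε₀ ⇒ E = |ρ|x/ε₀.
E = (9.58×10^-4)(0.0147)/(8.85×10^-12) = 1.59e6 N/C.

E = 1.59×10^6 N/C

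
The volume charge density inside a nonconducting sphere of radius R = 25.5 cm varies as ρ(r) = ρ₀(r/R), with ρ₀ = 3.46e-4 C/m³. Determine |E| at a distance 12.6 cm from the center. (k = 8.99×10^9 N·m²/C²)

|E| ≈ 6.08×10^5 N/C

Take a concentric spherical Gaussian surface of radius r = 12.6 cm (r < R).
Q_enc = ∫₀^r ρ(r')·4πr'² dr' = (4πρ₀/R) ∫₀^r r'^3 dr' = 4πρ₀ r^4/(4·R) = 1.074×10^-6 C.
Gauss's law: E·4πr² = Q_enc/ε₀.
E = k|Q_enc|/r² = (8.99×10^9)(1.074e-6)/(0.126)² = 6.08×10^5 N/C.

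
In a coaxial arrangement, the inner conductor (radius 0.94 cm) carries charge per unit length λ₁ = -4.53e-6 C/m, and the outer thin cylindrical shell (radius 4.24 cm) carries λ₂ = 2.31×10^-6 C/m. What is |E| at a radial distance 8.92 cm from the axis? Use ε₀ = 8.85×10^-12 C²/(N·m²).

|E| ≈ 4.48×10^5 V/m

Choose a coaxial cylinder of radius r = 8.92 cm (arbitrary length L) as the Gaussian surface (r > 4.24 cm, enclosing both).
λ_enc = λ₁ + λ₂ = (-4.53×10^-6) + (2.31×10^-6) = -2.22×10^-6 C/m.
Since E is radial and uniform over the curved surface, Φ = E·2πrL = Q_enc/ε₀ = λ_enc L/ε₀.
E = |λ_enc|/(2πε₀r) = (2.22×10^-6)/(2π·8.85×10^-12·0.0892) = 4.48e5 N/C.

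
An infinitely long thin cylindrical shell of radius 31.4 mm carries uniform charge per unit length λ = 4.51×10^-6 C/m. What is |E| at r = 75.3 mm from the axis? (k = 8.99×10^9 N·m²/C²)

E ≈ 1.08e6 N/C

Choose a coaxial cylinder of radius r = 75.3 mm (arbitrary length L) as the Gaussian surface (r > 31.4 mm).
The full line charge is enclosed: λ_enc = 4.51×10^-6 C/m.
Since E is radial and uniform over the curved surface, Φ = E·2πrL = Q_enc/ε₀ = λ_enc L/ε₀.
E = 2k|λ_enc|/r = 2(8.99×10^9)(4.51e-6)/(0.0753) = 1.08e6 N/C.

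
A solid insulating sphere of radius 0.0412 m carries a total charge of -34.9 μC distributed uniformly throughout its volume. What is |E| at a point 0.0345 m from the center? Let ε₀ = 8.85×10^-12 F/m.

Use a concentric Gaussian sphere at r = 0.0345 m (r < R).
Only the charge within r is enclosed: Q_enc = Q·(r/R)³ = (-34.9 μC)·(0.0345 m/0.0412 m)³ = -2.049×10^-5 C.
Since E is radial and uniform over the Gaussian sphere, Φ = E·4πr² = Q_enc/ε₀.
E = |Q_enc|/(4πε₀r²) = (2.049×10^-5)/(4π·8.85×10^-12·(0.0345)²) = 1.55×10^8 N/C.

E = 1.55×10^8 N/C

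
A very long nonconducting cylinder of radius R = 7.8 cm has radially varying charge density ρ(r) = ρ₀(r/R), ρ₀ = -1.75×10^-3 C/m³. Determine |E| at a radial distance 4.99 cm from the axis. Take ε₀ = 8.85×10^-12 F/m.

E = 2.10×10^6 N/C

By cylindrical symmetry E is radial; use a coaxial Gaussian cylinder of radius 4.99 cm and length L (r < R).
λ_enc = ∫₀^r ρ(r')·2πr' dr' = (2πρ₀/R)·r^3/3 = -5.839×10^-6 C/m.
Applying ∮E·dA = Q_enc/ε₀ with the end caps contributing no flux:
E = |λ_enc|/(2πε₀r) = (5.839e-6)/(2π·8.85×10^-12·0.0499) = 2.10×10^6 N/C.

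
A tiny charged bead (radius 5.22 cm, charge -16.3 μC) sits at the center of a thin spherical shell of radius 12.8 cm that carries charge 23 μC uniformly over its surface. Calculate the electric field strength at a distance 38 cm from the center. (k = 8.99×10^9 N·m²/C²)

Take a concentric spherical Gaussian surface of radius r = 38 cm (r > 12.8 cm, enclosing both).
Q_enc = (-16.3 μC) + (23 μC) = 6.70e-6 C.
Since E is radial and uniform over the Gaussian sphere, Φ = E·4πr² = Q_enc/ε₀.
E = k|Q_enc|/r² = (8.99×10^9)(6.70×10^-6)/(0.38)² = 4.17×10^5 N/C.

|E| ≈ 4.17e5 V/m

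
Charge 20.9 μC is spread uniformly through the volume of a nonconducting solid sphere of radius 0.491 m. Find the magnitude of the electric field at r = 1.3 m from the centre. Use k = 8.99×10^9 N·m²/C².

Take a concentric spherical Gaussian surface of radius r = 1.3 m (r > R, so the entire charge is enclosed).
Q_enc = 20.9 μC = 2.09e-5 C.
Applying ∮E·dA = Q_enc/ε₀ with Φ = E(4πr²):
E = k|Q_enc|/r² = (8.99×10^9)(2.09e-5)/(1.3)² = 1.11×10^5 N/C.

|E| ≈ 1.11e5 N/C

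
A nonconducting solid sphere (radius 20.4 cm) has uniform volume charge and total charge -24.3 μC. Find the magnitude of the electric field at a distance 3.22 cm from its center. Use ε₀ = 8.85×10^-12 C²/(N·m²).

|E| ≈ 8.29×10^5 N/C

Use a concentric Gaussian sphere at r = 3.22 cm (r < R).
For a uniform sphere the enclosed fraction is (r/R)³, so Q_enc = (-24.3 μC)(0.0322/0.204)³ = -9.556×10^-8 C.
Applying ∮E·dA = Q_enc/ε₀ with Φ = E(4πr²):
E = |Q_enc|/(4πε₀r²) = (9.556×10^-8)/(4π·8.85×10^-12·(0.0322)²) = 8.29×10^5 N/C.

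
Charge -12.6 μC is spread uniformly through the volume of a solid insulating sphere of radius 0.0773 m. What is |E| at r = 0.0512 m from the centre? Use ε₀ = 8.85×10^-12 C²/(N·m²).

|E| = 1.26e7 N/C

Use a concentric Gaussian sphere at r = 0.0512 m (r < R).
For a uniform sphere the enclosed fraction is (r/R)³, so Q_enc = (-12.6 μC)(0.0512/0.0773)³ = -3.661e-6 C.
Gauss's law: E·4πr² = Q_enc/ε₀.
E = |Q_enc|/(4πε₀r²) = (3.661e-6)/(4π·8.85×10^-12·(0.0512)²) = 1.26×10^7 N/C.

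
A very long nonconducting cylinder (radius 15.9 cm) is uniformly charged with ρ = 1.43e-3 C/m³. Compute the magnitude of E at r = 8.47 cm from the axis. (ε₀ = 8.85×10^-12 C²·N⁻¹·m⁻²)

E = 6.84e6 V/m

Take a coaxial cylindrical Gaussian surface of radius r = 8.47 cm and length L (r < R).
Enclosed charge per unit length: λ_enc = ρ·πr² = (1.43e-3)π(0.0847)² = 3.223e-5 C/m.
By Gauss's law (flux through the curved wall only), E·2πrL = λ_enc L/ε₀.
E = |λ_enc|/(2πε₀r) = (3.223×10^-5)/(2π·8.85×10^-12·0.0847) = 6.84×10^6 N/C.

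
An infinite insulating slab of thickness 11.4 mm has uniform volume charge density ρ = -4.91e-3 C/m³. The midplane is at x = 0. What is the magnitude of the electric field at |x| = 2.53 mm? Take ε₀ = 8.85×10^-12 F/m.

By symmetry E is perpendicular to the slab. A Gaussian pillbox from −2.53 mm to +2.53 mm (face area A) lies entirely within the slab.
Q_enc = ρ·(2x)·A and flux = 2EA, so 2EA = 2ρxA/ε₀ ⇒ E = |ρ|x/ε₀.
E = (4.91×10^-3)(0.00253)/(8.85×10^-12) = 1.40×10^6 N/C.

|E| ≈ 1.40×10^6 N/C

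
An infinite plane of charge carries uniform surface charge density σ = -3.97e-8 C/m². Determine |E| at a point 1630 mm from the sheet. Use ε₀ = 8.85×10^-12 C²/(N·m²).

By planar symmetry E is perpendicular to the sheet and uniform; use a Gaussian pillbox with flat faces of area A on each side of the sheet.
Only the two end caps contribute flux: Φ = 2EA. With Q_enc = σA, Gauss's law gives E = |σ|/(2ε₀).
E = |σ|/(2ε₀) = (3.97×10^-8)/(2·8.85×10^-12) = 2.24×10^3 N/C.

E = 2.24e3 V/m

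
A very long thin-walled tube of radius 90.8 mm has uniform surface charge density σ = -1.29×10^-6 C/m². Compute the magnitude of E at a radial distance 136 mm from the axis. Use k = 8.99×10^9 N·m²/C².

E = 9.73×10^4 N/C

By cylindrical symmetry E is radial; use a coaxial Gaussian cylinder of radius 136 mm and length L (r > 90.8 mm).
The whole shell is enclosed: λ_enc = σ·2πR = (-1.29×10^-6)·2π·(0.0908) = -7.36e-7 C/m.
By Gauss's law (flux through the curved wall only), E·2πrL = λ_enc L/ε₀.
E = 2k|λ_enc|/r = 2(8.99×10^9)(7.36×10^-7)/(0.136) = 9.73×10^4 N/C.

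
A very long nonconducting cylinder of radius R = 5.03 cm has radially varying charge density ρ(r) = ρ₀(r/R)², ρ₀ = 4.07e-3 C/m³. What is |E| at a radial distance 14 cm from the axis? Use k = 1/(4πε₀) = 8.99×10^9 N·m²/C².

|E| = 2.08×10^6 N/C

Choose a coaxial cylinder of radius r = 14 cm (arbitrary length L) as the Gaussian surface (r > R, full charge per length enclosed).
λ_enc = 2π ∫₀^R ρ₀(r'/R)^2 r' dr' = 2πρ₀R²/4 = 1.618×10^-5 C/m.
Applying ∮E·dA = Q_enc/ε₀ with the end caps contributing no flux:
E = 2k|λ_enc|/r = 2(8.99×10^9)(1.618×10^-5)/(0.14) = 2.08e6 N/C.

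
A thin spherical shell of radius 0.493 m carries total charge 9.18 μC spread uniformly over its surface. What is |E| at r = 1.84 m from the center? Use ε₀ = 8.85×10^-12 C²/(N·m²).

Symmetry ⇒ E = E(r) r̂. Gaussian sphere of radius r = 1.84 m (r > 0.493 m).
The entire shell is enclosed: Q_enc = 9.18×10^-6 C.
By Gauss's law, ∮E·dA = E·4πr² = Q_enc/ε₀.
E = |Q_enc|/(4πε₀r²) = (9.18×10^-6)/(4π·8.85×10^-12·(1.84)²) = 2.44e4 N/C.

2.44e4 N/C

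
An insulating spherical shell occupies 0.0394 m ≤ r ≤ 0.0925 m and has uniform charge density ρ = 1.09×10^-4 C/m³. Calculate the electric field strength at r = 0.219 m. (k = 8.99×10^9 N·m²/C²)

E ≈ 6.25×10^4 V/m

By spherical symmetry E is radial; choose a Gaussian sphere of radius r = 0.219 m (r > 0.0925 m, enclosing the whole shell).
Q_enc = ρ·(4π/3)(b³ − a³) = (1.09×10^-4)·(4π/3)·((0.0925)³ − (0.0394)³) = 3.334×10^-7 C.
Gauss's law: E·4πr² = Q_enc/ε₀.
E = k|Q_enc|/r² = (8.99×10^9)(3.334e-7)/(0.219)² = 6.25×10^4 N/C.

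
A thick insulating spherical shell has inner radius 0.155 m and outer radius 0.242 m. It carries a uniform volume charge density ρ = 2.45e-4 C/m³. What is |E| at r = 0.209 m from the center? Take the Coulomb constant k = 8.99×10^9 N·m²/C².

Use a concentric Gaussian sphere at r = 0.209 m (within the shell material, 0.155 m < r < 0.242 m).
Enclosed charge is the volume from a to r: Q_enc = (4π/3)ρ(r³ − a³) = 5.547×10^-6 C.
Since E is radial and uniform over the Gaussian sphere, Φ = E·4πr² = Q_enc/ε₀.
E = k|Q_enc|/r² = (8.99×10^9)(5.547×10^-6)/(0.209)² = 1.14×10^6 N/C.

E ≈ 1.14e6 N/C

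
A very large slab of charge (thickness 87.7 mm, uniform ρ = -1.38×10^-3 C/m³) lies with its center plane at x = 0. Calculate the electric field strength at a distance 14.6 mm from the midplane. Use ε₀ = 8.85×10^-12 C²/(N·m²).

E = 2.28×10^6 N/C

By symmetry E is perpendicular to the slab. A Gaussian pillbox from −14.6 mm to +14.6 mm (face area A) lies entirely within the slab.
Q_enc = ρ·(2x)·A and flux = 2EA, so 2EA = 2ρxA/ε₀ ⇒ E = |ρ|x/ε₀.
E = (1.38×10^-3)(0.0146)/(8.85×10^-12) = 2.28×10^6 N/C.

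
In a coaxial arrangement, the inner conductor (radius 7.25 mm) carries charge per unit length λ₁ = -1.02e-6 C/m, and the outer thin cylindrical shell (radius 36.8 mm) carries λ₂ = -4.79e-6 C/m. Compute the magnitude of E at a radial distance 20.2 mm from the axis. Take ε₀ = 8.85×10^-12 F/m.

Choose a coaxial cylinder of radius r = 20.2 mm (arbitrary length L) as the Gaussian surface (between the conductors, 7.25 mm < r < 36.8 mm).
The shell at 36.8 mm lies outside the Gaussian surface, so λ_enc = λ₁ = -1.02×10^-6 C/m.
By Gauss's law (flux through the curved wall only), E·2πrL = λ_enc L/ε₀.
E = |λ_enc|/(2πε₀r) = (1.02×10^-6)/(2π·8.85×10^-12·0.0202) = 9.08×10^5 N/C.

E = 9.08e5 N/C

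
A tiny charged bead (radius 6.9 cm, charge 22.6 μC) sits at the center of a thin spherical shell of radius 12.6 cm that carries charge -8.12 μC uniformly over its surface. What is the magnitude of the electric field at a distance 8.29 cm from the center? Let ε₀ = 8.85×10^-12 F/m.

Take a concentric spherical Gaussian surface of radius r = 8.29 cm (between the bodies, 6.9 cm < r < 12.6 cm).
Only the inner charge is enclosed; the outer shell contributes nothing inside itself. Q_enc = 22.6 μC = 2.26×10^-5 C.
Since E is radial and uniform over the Gaussian sphere, Φ = E·4πr² = Q_enc/ε₀.
E = |Q_enc|/(4πε₀r²) = (2.26×10^-5)/(4π·8.85×10^-12·(0.0829)²) = 2.96×10^7 N/C.

E ≈ 2.96×10^7 N/C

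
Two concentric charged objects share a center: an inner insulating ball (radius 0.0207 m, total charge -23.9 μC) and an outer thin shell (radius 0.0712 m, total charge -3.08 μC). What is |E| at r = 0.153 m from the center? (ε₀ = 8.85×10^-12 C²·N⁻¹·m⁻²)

|E| = 1.04×10^7 N/C

Take a concentric spherical Gaussian surface of radius r = 0.153 m (r > 0.0712 m, enclosing both).
Q_enc = (-23.9 μC) + (-3.08 μC) = -2.698×10^-5 C.
Applying ∮E·dA = Q_enc/ε₀ with Φ = E(4πr²):
E = |Q_enc|/(4πε₀r²) = (2.698e-5)/(4π·8.85×10^-12·(0.153)²) = 1.04e7 N/C.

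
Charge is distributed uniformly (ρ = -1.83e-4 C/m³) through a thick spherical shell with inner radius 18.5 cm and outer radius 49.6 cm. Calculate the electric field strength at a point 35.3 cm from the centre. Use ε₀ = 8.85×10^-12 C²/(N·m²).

Use a concentric Gaussian sphere at r = 35.3 cm (within the shell material, 18.5 cm < r < 49.6 cm).
Only the shell between 18.5 cm and r is enclosed: Q_enc = ρ·(4π/3)(r³ − a³) = (-1.83×10^-4)·(4π/3)·((0.353)³ − (0.185)³) = -2.886×10^-5 C.
By Gauss's law, ∮E·dA = E·4πr² = Q_enc/ε₀.
E = |Q_enc|/(4πε₀r²) = (2.886e-5)/(4π·8.85×10^-12·(0.353)²) = 2.08×10^6 N/C.

|E| ≈ 2.08e6 V/m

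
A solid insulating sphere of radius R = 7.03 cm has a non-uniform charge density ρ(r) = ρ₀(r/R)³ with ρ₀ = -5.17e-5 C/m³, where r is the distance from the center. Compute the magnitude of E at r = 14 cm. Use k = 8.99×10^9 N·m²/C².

E ≈ 1.73×10^4 V/m

Take a concentric spherical Gaussian surface of radius r = 14 cm (r > R, all charge enclosed).
Q_enc = 4π ∫₀^R ρ₀(r'/R)^3 r'² dr' = 4πρ₀R³/6 = -3.762×10^-8 C.
Gauss's law: E·4πr² = Q_enc/ε₀.
E = k|Q_enc|/r² = (8.99×10^9)(3.762×10^-8)/(0.14)² = 1.73×10^4 N/C.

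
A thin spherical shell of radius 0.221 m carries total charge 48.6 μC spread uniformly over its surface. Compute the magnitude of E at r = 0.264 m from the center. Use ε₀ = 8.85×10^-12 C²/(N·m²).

Symmetry ⇒ E = E(r) r̂. Gaussian sphere of radius r = 0.264 m (r > 0.221 m).
The entire shell is enclosed: Q_enc = 4.86×10^-5 C.
Gauss's law: E·4πr² = Q_enc/ε₀.
E = |Q_enc|/(4πε₀r²) = (4.86e-5)/(4π·8.85×10^-12·(0.264)²) = 6.27×10^6 N/C.

|E| ≈ 6.27e6 N/C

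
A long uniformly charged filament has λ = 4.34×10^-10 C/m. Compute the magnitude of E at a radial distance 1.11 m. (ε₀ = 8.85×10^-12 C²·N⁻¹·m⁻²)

By cylindrical symmetry E is radial; use a coaxial Gaussian cylinder of radius 1.11 m and length L.
Q_enc = λL, so λ_enc = 4.34e-10 C/m.
By Gauss's law (flux through the curved wall only), E·2πrL = λ_enc L/ε₀.
E = |λ_enc|/(2πε₀r) = (4.34×10^-10)/(2π·8.85×10^-12·1.11) = 7.03 N/C.

|E| ≈ 7.03 N/C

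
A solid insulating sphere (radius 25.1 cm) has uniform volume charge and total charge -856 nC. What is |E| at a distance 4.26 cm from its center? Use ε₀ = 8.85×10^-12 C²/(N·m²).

Use a concentric Gaussian sphere at r = 4.26 cm (r < R).
Only the charge within r is enclosed: Q_enc = Q·(r/R)³ = (-856 nC)·(4.26 cm/25.1 cm)³ = -4.185e-9 C.
Since E is radial and uniform over the Gaussian sphere, Φ = E·4πr² = Q_enc/ε₀.
E = |Q_enc|/(4πε₀r²) = (4.185×10^-9)/(4π·8.85×10^-12·(0.0426)²) = 2.07×10^4 N/C.

E = 2.07×10^4 N/C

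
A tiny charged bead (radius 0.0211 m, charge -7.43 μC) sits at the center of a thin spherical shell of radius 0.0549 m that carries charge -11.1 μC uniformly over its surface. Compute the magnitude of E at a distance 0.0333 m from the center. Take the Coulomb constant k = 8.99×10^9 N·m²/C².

Use a concentric Gaussian sphere at r = 0.0333 m (between the bodies, 0.0211 m < r < 0.0549 m).
The shell at 0.0549 m lies outside the Gaussian surface, so Q_enc = -7.43 μC = -7.43×10^-6 C.
Applying ∮E·dA = Q_enc/ε₀ with Φ = E(4πr²):
E = k|Q_enc|/r² = (8.99×10^9)(7.43×10^-6)/(0.0333)² = 6.02e7 N/C.

|E| = 6.02e7 N/C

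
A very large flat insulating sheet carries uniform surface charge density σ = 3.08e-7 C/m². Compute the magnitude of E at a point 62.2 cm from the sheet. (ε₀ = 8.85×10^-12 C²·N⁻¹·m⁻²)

|E| ≈ 1.74e4 V/m

Choose a cylindrical pillbox piercing the sheet, end faces (area A) parallel to it.
Only the two end caps contribute flux: Φ = 2EA. With Q_enc = σA, Gauss's law gives E = |σ|/(2ε₀).
E = |σ|/(2ε₀) = (3.08e-7)/(2·8.85×10^-12) = 1.74×10^4 N/C.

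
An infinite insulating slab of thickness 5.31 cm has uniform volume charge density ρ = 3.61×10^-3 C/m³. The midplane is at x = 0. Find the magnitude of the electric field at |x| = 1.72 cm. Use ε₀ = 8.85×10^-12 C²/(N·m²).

By symmetry E is perpendicular to the slab. A Gaussian pillbox from −1.72 cm to +1.72 cm (face area A) lies entirely within the slab.
Q_enc = ρ·(2x)·A and flux = 2EA, so 2EA = 2ρxA/ε₀ ⇒ E = |ρ|x/ε₀.
E = (3.61×10^-3)(0.0172)/(8.85×10^-12) = 7.02×10^6 N/C.

|E| ≈ 7.02×10^6 V/m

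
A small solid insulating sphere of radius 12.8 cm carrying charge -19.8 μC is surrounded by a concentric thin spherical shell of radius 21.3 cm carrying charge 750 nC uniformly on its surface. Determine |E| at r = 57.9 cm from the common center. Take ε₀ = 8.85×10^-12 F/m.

|E| ≈ 5.11×10^5 N/C

Use a concentric Gaussian sphere at r = 57.9 cm (r > 21.3 cm, enclosing both).
Q_enc = (-19.8 μC) + (750 nC) = -1.905×10^-5 C.
Gauss's law: E·4πr² = Q_enc/ε₀.
E = |Q_enc|/(4πε₀r²) = (1.905×10^-5)/(4π·8.85×10^-12·(0.579)²) = 5.11×10^5 N/C.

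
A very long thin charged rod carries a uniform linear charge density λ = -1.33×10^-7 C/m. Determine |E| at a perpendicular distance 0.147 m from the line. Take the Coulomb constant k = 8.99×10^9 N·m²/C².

Coaxial Gaussian cylinder, radius r = 0.147 m, length L.
Q_enc = λL, so λ_enc = -1.33×10^-7 C/m.
Applying ∮E·dA = Q_enc/ε₀ with the end caps contributing no flux:
E = 2k|λ_enc|/r = 2(8.99×10^9)(1.33×10^-7)/(0.147) = 1.63×10^4 N/C.

E = 1.63×10^4 N/C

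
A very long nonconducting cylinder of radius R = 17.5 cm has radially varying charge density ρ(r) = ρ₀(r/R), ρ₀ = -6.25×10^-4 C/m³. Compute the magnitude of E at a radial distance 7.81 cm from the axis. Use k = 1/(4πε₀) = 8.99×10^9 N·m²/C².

By cylindrical symmetry E is radial; use a coaxial Gaussian cylinder of radius 7.81 cm and length L (r < R).
λ_enc = ∫₀^r ρ(r')·2πr' dr' = (2πρ₀/R)·r^3/3 = -3.563×10^-6 C/m.
Since E is radial and uniform over the curved surface, Φ = E·2πrL = Q_enc/ε₀ = λ_enc L/ε₀.
E = 2k|λ_enc|/r = 2(8.99×10^9)(3.563×10^-6)/(0.0781) = 8.20×10^5 N/C.

8.20×10^5 N/C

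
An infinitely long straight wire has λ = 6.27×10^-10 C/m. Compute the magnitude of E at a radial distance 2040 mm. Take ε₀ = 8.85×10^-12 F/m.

Choose a coaxial cylinder of radius r = 2040 mm (arbitrary length L) as the Gaussian surface.
Q_enc = λL, so λ_enc = 6.27×10^-10 C/m.
Gauss's law: E·2πrL = λ_enc L/ε₀.
E = |λ_enc|/(2πε₀r) = (6.27e-10)/(2π·8.85×10^-12·2.04) = 5.53 N/C.

E ≈ 5.53 N/C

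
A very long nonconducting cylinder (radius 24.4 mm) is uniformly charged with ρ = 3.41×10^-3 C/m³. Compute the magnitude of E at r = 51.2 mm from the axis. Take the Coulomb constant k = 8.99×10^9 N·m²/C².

2.24e6 N/C

Choose a coaxial cylinder of radius r = 51.2 mm (arbitrary length L) as the Gaussian surface (r > 24.4 mm, full cross-section enclosed).
λ_enc = ρ·πR² = (3.41×10^-3)π(0.0244)² = 6.378e-6 C/m.
Gauss's law: E·2πrL = λ_enc L/ε₀.
E = 2k|λ_enc|/r = 2(8.99×10^9)(6.378e-6)/(0.0512) = 2.24e6 N/C.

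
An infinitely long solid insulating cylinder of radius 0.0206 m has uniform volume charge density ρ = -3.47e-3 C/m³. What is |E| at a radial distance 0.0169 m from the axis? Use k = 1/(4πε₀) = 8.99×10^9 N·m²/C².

E = 3.31e6 N/C

Coaxial Gaussian cylinder, radius r = 0.0169 m, length L (r < R).
Enclosed charge per unit length: λ_enc = ρ·πr² = (-3.47e-3)π(0.0169)² = -3.114e-6 C/m.
Since E is radial and uniform over the curved surface, Φ = E·2πrL = Q_enc/ε₀ = λ_enc L/ε₀.
E = 2k|λ_enc|/r = 2(8.99×10^9)(3.114e-6)/(0.0169) = 3.31e6 N/C.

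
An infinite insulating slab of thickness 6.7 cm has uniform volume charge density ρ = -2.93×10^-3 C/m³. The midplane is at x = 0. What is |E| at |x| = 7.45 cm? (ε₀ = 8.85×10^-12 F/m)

The point |x| = 7.45 cm lies outside the slab (half-thickness 0.0335 m). A symmetric pillbox spanning the full slab encloses Q_enc = ρ·d·A.
Flux = 2EA ⇒ E = |ρ|d/(2ε₀), independent of distance outside.
E = (2.93e-3)(0.067)/(2·8.85×10^-12) = 1.11×10^7 N/C.

|E| = 1.11×10^7 N/C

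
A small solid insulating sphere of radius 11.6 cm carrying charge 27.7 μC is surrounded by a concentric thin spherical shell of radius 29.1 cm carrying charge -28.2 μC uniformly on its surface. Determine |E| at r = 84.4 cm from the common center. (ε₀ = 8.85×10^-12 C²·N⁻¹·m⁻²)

Take a concentric spherical Gaussian surface of radius r = 84.4 cm (r > 29.1 cm, enclosing both).
Q_enc = (27.7 μC) + (-28.2 μC) = -5.00×10^-7 C.
Since E is radial and uniform over the Gaussian sphere, Φ = E·4πr² = Q_enc/ε₀.
E = |Q_enc|/(4πε₀r²) = (5.00×10^-7)/(4π·8.85×10^-12·(0.844)²) = 6.31e3 N/C.

6.31×10^3 N/C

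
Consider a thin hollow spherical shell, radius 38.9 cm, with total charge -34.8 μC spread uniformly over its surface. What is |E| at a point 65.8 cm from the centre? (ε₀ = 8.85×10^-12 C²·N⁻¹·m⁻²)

Symmetry ⇒ E = E(r) r̂. Gaussian sphere of radius r = 65.8 cm (r > 38.9 cm).
The entire shell is enclosed: Q_enc = -3.48e-5 C.
Gauss's law: E·4πr² = Q_enc/ε₀.
E = |Q_enc|/(4πε₀r²) = (3.48×10^-5)/(4π·8.85×10^-12·(0.658)²) = 7.23×10^5 N/C.

|E| = 7.23×10^5 N/C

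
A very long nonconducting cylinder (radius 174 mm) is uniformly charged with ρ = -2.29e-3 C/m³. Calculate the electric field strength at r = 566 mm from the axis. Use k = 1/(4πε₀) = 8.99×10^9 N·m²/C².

Coaxial Gaussian cylinder, radius r = 566 mm, length L (r > 174 mm, full cross-section enclosed).
λ_enc = ρ·πR² = (-2.29e-3)π(0.174)² = -2.178e-4 C/m.
By Gauss's law (flux through the curved wall only), E·2πrL = λ_enc L/ε₀.
E = 2k|λ_enc|/r = 2(8.99×10^9)(2.178e-4)/(0.566) = 6.92×10^6 N/C.

E = 6.92×10^6 V/m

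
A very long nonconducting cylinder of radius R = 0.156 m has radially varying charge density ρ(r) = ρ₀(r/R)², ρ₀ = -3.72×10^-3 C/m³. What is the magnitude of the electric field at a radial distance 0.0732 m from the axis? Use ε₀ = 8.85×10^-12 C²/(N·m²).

|E| = 1.69×10^6 N/C

Take a coaxial cylindrical Gaussian surface of radius r = 0.0732 m and length L (r < R).
λ_enc = ∫₀^r ρ(r')·2πr' dr' = (2πρ₀/R²)·r^4/4 = -6.894e-6 C/m.
Since E is radial and uniform over the curved surface, Φ = E·2πrL = Q_enc/ε₀ = λ_enc L/ε₀.
E = |λ_enc|/(2πε₀r) = (6.894×10^-6)/(2π·8.85×10^-12·0.0732) = 1.69e6 N/C.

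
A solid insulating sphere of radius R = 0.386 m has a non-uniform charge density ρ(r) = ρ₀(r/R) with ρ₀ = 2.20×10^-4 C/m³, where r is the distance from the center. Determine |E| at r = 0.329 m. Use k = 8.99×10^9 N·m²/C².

E ≈ 1.74×10^6 N/C

Take a concentric spherical Gaussian surface of radius r = 0.329 m (r < R).
Q_enc = ∫₀^r ρ(r')·4πr'² dr' = (4πρ₀/R) ∫₀^r r'^3 dr' = 4πρ₀ r^4/(4·R) = 2.098×10^-5 C.
Gauss's law: E·4πr² = Q_enc/ε₀.
E = k|Q_enc|/r² = (8.99×10^9)(2.098×10^-5)/(0.329)² = 1.74e6 N/C.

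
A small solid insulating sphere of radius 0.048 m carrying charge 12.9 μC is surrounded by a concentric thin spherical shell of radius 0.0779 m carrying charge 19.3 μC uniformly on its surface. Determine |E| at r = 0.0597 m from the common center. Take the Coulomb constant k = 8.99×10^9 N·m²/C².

Use a concentric Gaussian sphere at r = 0.0597 m (between the bodies, 0.048 m < r < 0.0779 m).
Only the inner charge is enclosed; the outer shell contributes nothing inside itself. Q_enc = 12.9 μC = 1.29×10^-5 C.
Since E is radial and uniform over the Gaussian sphere, Φ = E·4πr² = Q_enc/ε₀.
E = k|Q_enc|/r² = (8.99×10^9)(1.29e-5)/(0.0597)² = 3.25×10^7 N/C.

E = 3.25×10^7 V/m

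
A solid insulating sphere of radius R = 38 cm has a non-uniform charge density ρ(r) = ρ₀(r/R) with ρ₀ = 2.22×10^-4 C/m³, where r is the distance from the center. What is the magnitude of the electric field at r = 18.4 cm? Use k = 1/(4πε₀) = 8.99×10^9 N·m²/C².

By spherical symmetry E is radial; choose a Gaussian sphere of radius r = 18.4 cm (r < R).
Integrate the density: Q_enc = 4π ∫₀^r ρ₀(r'/R)^1 r'² dr' = 4πρ₀ r^4/(4·R) = 2.104×10^-6 C.
Applying ∮E·dA = Q_enc/ε₀ with Φ = E(4πr²):
E = k|Q_enc|/r² = (8.99×10^9)(2.104e-6)/(0.184)² = 5.59e5 N/C.

E ≈ 5.59×10^5 V/m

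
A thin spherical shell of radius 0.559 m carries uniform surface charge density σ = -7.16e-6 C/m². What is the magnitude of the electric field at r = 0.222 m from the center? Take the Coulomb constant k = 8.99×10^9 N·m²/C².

E = 0

Symmetry ⇒ E = E(r) r̂. Gaussian sphere of radius r = 0.222 m (inside the shell, r < 0.559 m).
All the charge is outside the Gaussian surface: Q_enc = 0, hence E = 0 everywhere inside the shell.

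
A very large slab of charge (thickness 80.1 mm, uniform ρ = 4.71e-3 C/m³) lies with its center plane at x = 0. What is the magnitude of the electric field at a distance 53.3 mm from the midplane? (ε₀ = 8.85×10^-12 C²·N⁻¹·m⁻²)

|E| = 2.13e7 V/m

The point |x| = 53.3 mm lies outside the slab (half-thickness 0.04005 m). A symmetric pillbox spanning the full slab encloses Q_enc = ρ·d·A.
Flux = 2EA ⇒ E = |ρ|d/(2ε₀), independent of distance outside.
E = (4.71e-3)(0.0801)/(2·8.85×10^-12) = 2.13×10^7 N/C.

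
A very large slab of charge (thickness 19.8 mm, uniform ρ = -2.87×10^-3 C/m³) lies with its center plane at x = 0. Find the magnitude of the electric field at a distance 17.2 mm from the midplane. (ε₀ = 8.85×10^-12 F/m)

E ≈ 3.21×10^6 N/C

The point |x| = 17.2 mm lies outside the slab (half-thickness 0.0099 m). A symmetric pillbox spanning the full slab encloses Q_enc = ρ·d·A.
Flux = 2EA ⇒ E = |ρ|d/(2ε₀), independent of distance outside.
E = (2.87×10^-3)(0.0198)/(2·8.85×10^-12) = 3.21e6 N/C.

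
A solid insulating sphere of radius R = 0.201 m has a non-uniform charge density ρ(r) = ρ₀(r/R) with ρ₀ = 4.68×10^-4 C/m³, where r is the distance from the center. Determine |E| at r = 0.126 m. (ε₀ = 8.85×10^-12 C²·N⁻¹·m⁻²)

Symmetry ⇒ E = E(r) r̂. Gaussian sphere of radius r = 0.126 m (r < R).
Q_enc = ∫₀^r ρ(r')·4πr'² dr' = (4πρ₀/R) ∫₀^r r'^3 dr' = 4πρ₀ r^4/(4·R) = 1.844×10^-6 C.
Applying ∮E·dA = Q_enc/ε₀ with Φ = E(4πr²):
E = |Q_enc|/(4πε₀r²) = (1.844×10^-6)/(4π·8.85×10^-12·(0.126)²) = 1.04×10^6 N/C.

|E| = 1.04e6 N/C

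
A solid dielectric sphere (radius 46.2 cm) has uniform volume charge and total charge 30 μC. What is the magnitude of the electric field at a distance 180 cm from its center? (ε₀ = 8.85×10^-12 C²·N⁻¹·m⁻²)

Use a concentric Gaussian sphere at r = 180 cm (r > R, so the entire charge is enclosed).
Q_enc = 30 μC = 3.00×10^-5 C.
Gauss's law: E·4πr² = Q_enc/ε₀.
E = |Q_enc|/(4πε₀r²) = (3.00e-5)/(4π·8.85×10^-12·(1.8)²) = 8.33e4 N/C.

E ≈ 8.33×10^4 N/C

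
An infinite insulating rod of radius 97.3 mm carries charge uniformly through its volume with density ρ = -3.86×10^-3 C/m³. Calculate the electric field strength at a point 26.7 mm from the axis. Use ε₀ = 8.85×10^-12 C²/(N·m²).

Choose a coaxial cylinder of radius r = 26.7 mm (arbitrary length L) as the Gaussian surface (r < R).
Enclosed charge per unit length: λ_enc = ρ·πr² = (-3.86e-3)π(0.0267)² = -8.645×10^-6 C/m.
By Gauss's law (flux through the curved wall only), E·2πrL = λ_enc L/ε₀.
E = |λ_enc|/(2πε₀r) = (8.645e-6)/(2π·8.85×10^-12·0.0267) = 5.82×10^6 N/C.

E = 5.82×10^6 V/m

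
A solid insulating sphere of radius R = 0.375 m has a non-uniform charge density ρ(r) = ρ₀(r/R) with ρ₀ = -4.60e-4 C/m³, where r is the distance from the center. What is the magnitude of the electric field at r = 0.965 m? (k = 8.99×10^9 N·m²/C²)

Take a concentric spherical Gaussian surface of radius r = 0.965 m (r > R, all charge enclosed).
Q_enc = 4π ∫₀^R ρ₀(r'/R)^1 r'² dr' = 4πρ₀R³/4 = -7.621×10^-5 C.
By Gauss's law, ∮E·dA = E·4πr² = Q_enc/ε₀.
E = k|Q_enc|/r² = (8.99×10^9)(7.621e-5)/(0.965)² = 7.36×10^5 N/C.

|E| ≈ 7.36×10^5 V/m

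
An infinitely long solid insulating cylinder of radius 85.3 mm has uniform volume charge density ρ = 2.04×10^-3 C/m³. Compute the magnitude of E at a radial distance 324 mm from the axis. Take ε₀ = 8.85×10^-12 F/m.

By cylindrical symmetry E is radial; use a coaxial Gaussian cylinder of radius 324 mm and length L (r > 85.3 mm, full cross-section enclosed).
λ_enc = ρ·πR² = (2.04×10^-3)π(0.0853)² = 4.663×10^-5 C/m.
Gauss's law: E·2πrL = λ_enc L/ε₀.
E = |λ_enc|/(2πε₀r) = (4.663×10^-5)/(2π·8.85×10^-12·0.324) = 2.59×10^6 N/C.

|E| ≈ 2.59×10^6 N/C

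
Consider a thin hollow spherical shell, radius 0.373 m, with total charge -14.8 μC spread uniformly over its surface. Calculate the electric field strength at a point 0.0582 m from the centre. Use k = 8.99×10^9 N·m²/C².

Symmetry ⇒ E = E(r) r̂. Gaussian sphere of radius r = 0.0582 m (inside the shell, r < 0.373 m).
No charge lies within this surface, so Q_enc = 0 and Gauss's law gives E·4πr² = 0 ⇒ E = 0.

|E| = 0 N/C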